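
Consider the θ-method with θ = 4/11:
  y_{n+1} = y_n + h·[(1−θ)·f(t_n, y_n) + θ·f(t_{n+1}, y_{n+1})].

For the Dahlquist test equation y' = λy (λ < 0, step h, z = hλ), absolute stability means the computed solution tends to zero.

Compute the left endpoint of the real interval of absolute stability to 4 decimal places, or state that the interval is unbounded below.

left endpoint -7.3333.

Test eqn y'=λy, z=hλ:
  y_{n+1} = y_n + z·[7/11·y_n + 4/11·y_{n+1}] ⇒ (1 − 4/11z)y_{n+1} = (1 + 7/11z)y_n
  so R(z) = (1 + 7/11z)/(1 − 4/11z).

Boundary: |R(x)|=1, x<0.
x=-1: |R|=0.2667
R=−1: 1+7/11x = −1+4/11x ⇒ -3/11x=2 ⇒ x=2/(-3/11)=-7.3333
Confirm numerically:
  x=-6.535: |R|=0.93551 <1
  x=-5.145: |R|=0.79212 <1
  x=-3.764: |R|=0.58904 <1
  x=-7.745: |R|=1.02942 >1
  x=-7.643: |R|=1.02235 >1
So |R|<1 on (-7.3333, 0).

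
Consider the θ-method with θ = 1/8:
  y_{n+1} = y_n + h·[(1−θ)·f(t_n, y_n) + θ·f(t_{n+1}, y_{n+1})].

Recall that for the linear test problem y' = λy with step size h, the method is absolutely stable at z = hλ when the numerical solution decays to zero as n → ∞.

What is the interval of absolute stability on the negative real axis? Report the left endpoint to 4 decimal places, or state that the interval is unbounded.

Test eqn y'=λy, z=hλ:
  y_{n+1} = y_n + z·[7/8·y_n + 1/8·y_{n+1}] ⇒ (1 − 1/8z)y_{n+1} = (1 + 7/8z)y_n
  Hence R(z) = (1 + 7/8z)/(1 − 1/8z).

Find x<0 with |R(x)|<1.
x=-1.48: |R|=0.2489
R=−1: 1+7/8x = −1+1/8x ⇒ -3/4x=2 ⇒ x=2/(-3/4)=-2.6667
Confirm numerically:
  x=-2.566: |R|=0.94284 <1
  x=-1.990: |R|=0.59359 <1
  x=-1.863: |R|=0.51110 <1
  x=-3.176: |R|=1.27344 >1
  x=-3.146: |R|=1.25803 >1
  x=-2.727: |R|=1.03375 >1
Stable set (-2.6667, 0).

(-2.6667, 0).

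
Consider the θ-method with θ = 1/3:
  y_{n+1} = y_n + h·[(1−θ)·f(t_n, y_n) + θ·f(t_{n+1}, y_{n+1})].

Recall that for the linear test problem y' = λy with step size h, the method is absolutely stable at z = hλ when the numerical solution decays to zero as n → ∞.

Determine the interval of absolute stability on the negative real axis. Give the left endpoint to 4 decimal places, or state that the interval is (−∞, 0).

Test eqn y'=λy, z=hλ:
  y_{n+1} = y_n + z·[2/3·y_n + 1/3·y_{n+1}] ⇒ (1 − 1/3z)y_{n+1} = (1 + 2/3z)y_n
  R(z) = (1 + 2/3z)/(1 − 1/3z).

Need |R(x)|<1, x<0.
x=-0.98: |R|=0.2613
R=−1: 1+2/3x = −1+1/3x ⇒ -1/3x=2 ⇒ x=2/(-1/3)=-6.0000
Confirm numerically:
  x=-3.618: |R|=0.64007 <1
  x=-3.284: |R|=0.56779 <1
  x=-3.225: |R|=0.55422 <1
  x=-2.479: |R|=0.35736 <1
  x=-6.475: |R|=1.05013 >1
  x=-6.268: |R|=1.02892 >1
So |R|<1 on (-6.0000, 0).

z∈(-6.0000,0).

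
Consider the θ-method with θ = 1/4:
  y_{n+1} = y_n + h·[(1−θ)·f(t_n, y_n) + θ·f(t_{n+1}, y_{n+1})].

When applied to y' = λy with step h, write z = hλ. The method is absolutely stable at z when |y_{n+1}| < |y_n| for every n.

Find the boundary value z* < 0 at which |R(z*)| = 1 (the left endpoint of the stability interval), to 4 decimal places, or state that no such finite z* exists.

Test eqn y'=λy, z=hλ:
  y_{n+1} = y_n + z·[3/4·y_n + 1/4·y_{n+1}] ⇒ (1 − 1/4z)y_{n+1} = (1 + 3/4z)y_n
  so R(z) = (1 + 3/4z)/(1 − 1/4z).

Solve |R(x)|<1 on ℝ⁻.
x=-1.6: |R|=0.1429
R=−1: 1+3/4x = −1+1/4x ⇒ -1/2x=2 ⇒ x=2/(-1/2)=-4.0000
Confirm numerically:
  x=-3.238: |R|=0.78944 <1
  x=-3.078: |R|=0.73947 <1
  x=-2.838: |R|=0.66013 <1
  x=-2.535: |R|=0.55164 <1
  x=-4.526: |R|=1.12339 >1
  x=-4.452: |R|=1.10696 >1
  x=-4.178: |R|=1.04353 >1
Interval (-4.0000, 0).

z* = -4.0000.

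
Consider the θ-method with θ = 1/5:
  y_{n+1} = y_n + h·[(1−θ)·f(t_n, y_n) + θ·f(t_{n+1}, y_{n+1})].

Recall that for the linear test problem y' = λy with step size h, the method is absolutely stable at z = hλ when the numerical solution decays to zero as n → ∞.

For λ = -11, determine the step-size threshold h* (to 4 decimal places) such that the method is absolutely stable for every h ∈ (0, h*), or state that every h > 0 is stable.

With y'=λy (z=hλ):
  y_{n+1} = y_n + z·[4/5·y_n + 1/5·y_{n+1}] ⇒ (1 − 1/5z)y_{n+1} = (1 + 4/5z)y_n
  Hence R(z) = (1 + 4/5z)/(1 − 1/5z).

Find x<0 with |R(x)|<1.
x=-0.5: |R|=0.5455
R=−1: 1+4/5x = −1+1/5x ⇒ -3/5x=2 ⇒ x=2/(-3/5)=-3.3333
Confirm numerically:
  x=-2.629: |R|=0.72303 <1
  x=-2.051: |R|=0.45440 <1
  x=-2.015: |R|=0.43621 <1
  x=-1.657: |R|=0.24455 <1
  x=-3.696: |R|=1.12511 >1
  x=-3.372: |R|=1.01386 >1
So |R|<1 on (-3.3333, 0).

(-3.3333,0); λ=-11 ⇒ h* = (10/3)/11 = 0.3030.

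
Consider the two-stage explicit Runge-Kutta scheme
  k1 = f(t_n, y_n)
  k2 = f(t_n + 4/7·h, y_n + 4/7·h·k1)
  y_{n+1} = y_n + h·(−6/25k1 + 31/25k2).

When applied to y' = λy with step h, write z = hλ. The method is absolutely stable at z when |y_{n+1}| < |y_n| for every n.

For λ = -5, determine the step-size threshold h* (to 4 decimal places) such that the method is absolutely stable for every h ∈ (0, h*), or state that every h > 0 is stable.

(-1.4113,0); λ=-5 ⇒ h* = (175/124)/5 = 0.2823.

Test eqn y'=λy, z=hλ:
  k1=λy_n ⇒ h·k1=z·y_n;  k2=λ(1+4/7z)y_n ⇒ h·k2=z(1+4/7z)y_n
  y_{n+1}/y_n = 1 − 6/25z + 31/25z(1+4/7z) = 1 + z + 124/175z²
  R(z) = 1 + z + 124/175z².

Boundary: |R(x)|=1, x<0.
x=-0.92: |R|=0.6797
R=1: x+124/175x²=0 ⇒ x=−175/124=-1.4113; min R=1−1/(4·124/175)=0.6472>−1
Confirm numerically:
  x=-1.205: |R|=0.82386 <1
  x=-0.777: |R|=0.65079 <1
  x=-0.618: |R|=0.65262 <1
  x=-1.648: |R|=1.27641 >1
  x=-1.434: |R|=1.02308 >1
So |R|<1 on (-1.4113, 0).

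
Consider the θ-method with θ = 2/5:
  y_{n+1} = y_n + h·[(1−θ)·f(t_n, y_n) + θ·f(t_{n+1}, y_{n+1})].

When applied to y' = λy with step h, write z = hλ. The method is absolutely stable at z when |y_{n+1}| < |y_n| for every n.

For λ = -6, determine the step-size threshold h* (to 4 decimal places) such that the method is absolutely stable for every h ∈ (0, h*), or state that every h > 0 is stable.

(-10.0000,0); λ=-6 ⇒ h* = (10)/6 = 1.6667.

On y'=λy, z=hλ:
  y_{n+1} = y_n + z·[3/5·y_n + 2/5·y_{n+1}] ⇒ (1 − 2/5z)y_{n+1} = (1 + 3/5z)y_n
  R(z) = (1 + 3/5z)/(1 − 2/5z).

Find x<0 with |R(x)|<1.
x=-0.66: |R|=0.4778
R=−1: 1+3/5x = −1+2/5x ⇒ -1/5x=2 ⇒ x=2/(-1/5)=-10.0000
Confirm numerically:
  x=-9.610: |R|=0.98390 <1
  x=-6.051: |R|=0.76909 <1
  x=-5.577: |R|=0.72620 <1
  x=-10.308: |R|=1.01202 >1
  x=-10.041: |R|=1.00163 >1
Stable set (-10.0000, 0).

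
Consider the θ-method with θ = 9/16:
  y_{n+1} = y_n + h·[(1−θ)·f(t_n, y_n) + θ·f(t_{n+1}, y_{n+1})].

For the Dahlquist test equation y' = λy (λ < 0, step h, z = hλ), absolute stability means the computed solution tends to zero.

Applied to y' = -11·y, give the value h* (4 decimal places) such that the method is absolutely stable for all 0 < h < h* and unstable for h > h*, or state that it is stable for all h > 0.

Test eqn y'=λy, z=hλ:
  y_{n+1} = y_n + z·[7/16·y_n + 9/16·y_{n+1}] ⇒ (1 − 9/16z)y_{n+1} = (1 + 7/16z)y_n
  R(z) = (1 + 7/16z)/(1 − 9/16z).

Find x<0 with |R(x)|<1.
x=-1.27: |R|=0.2592
x=-2: |R|=0.0588
x=-10: |R|=0.5094
x=-100: |R|=0.7467
θ=9/16≥1/2 ⇒ |1+7/16x|<|1−9/16x| ∀x<0 ⇒ unbounded interval.

unbounded; (−∞, 0). Any h>0 works for λ=-11.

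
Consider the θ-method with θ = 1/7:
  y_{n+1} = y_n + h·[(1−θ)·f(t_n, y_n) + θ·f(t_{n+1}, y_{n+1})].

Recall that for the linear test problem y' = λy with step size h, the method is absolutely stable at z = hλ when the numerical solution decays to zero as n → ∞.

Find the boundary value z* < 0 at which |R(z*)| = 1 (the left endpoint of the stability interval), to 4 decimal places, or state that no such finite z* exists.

Test eqn y'=λy, z=hλ:
  y_{n+1} = y_n + z·[6/7·y_n + 1/7·y_{n+1}] ⇒ (1 − 1/7z)y_{n+1} = (1 + 6/7z)y_n
  R(z) = (1 + 6/7z)/(1 − 1/7z).

Solve |R(x)|<1 on ℝ⁻.
x=-1.78: |R|=0.4191
R=−1: 1+6/7x = −1+1/7x ⇒ -5/7x=2 ⇒ x=2/(-5/7)=-2.8000
Confirm numerically:
  x=-2.549: |R|=0.86857 <1
  x=-2.031: |R|=0.57424 <1
  x=-1.322: |R|=0.11199 <1
  x=-3.291: |R|=1.23856 >1
  x=-2.896: |R|=1.04850 >1
Interval (-2.8000, 0).

left endpoint -2.8000.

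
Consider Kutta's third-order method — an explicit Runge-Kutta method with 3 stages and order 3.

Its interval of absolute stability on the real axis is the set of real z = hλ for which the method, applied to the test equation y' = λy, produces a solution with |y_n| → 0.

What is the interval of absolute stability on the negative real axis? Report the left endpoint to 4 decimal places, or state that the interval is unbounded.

With y'=λy (z=hλ):
  order 3, 3-stage ⇒ R(z)=1+z+z^2/2+z^3/6
  (e.g. R(-0.35)=0.70410, |R|=0.70410)

Boundary: |R(x)|=1, x<0.
x=-0.35: |R|=0.7041
|R(-2.57)|=1.0966 |R(-2.37)|=0.7802 |R(-1.65)|=0.0374
Bisect:
  x_lo=-3.0027 |R|=2.0067  x_hi=-0.0722 |R|=0.9304
  mid=-1.53742 |R|=0.03875 →hi
  mid=-2.27004 |R|=0.64312 →hi
  mid=-2.63635 |R|=1.21511 →lo
  mid=-2.45320 |R|=0.90474 →hi
  mid=-2.54478 |R|=1.05345 →lo
  mid=-2.49899 |R|=0.97752 →hi
  mid=-2.52188 |R|=1.01508 →lo
  ...
  [-2.51276,-2.51258] ⇒ x*=-2.5127
Stable set (-2.5127, 0).

(-2.5127, 0).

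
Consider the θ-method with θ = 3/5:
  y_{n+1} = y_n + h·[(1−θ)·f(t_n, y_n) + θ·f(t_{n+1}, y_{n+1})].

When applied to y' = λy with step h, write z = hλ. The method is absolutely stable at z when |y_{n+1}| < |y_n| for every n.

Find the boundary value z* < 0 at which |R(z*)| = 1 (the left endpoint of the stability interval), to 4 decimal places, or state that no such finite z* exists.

With y'=λy (z=hλ):
  y_{n+1} = y_n + z·[2/5·y_n + 3/5·y_{n+1}] ⇒ (1 − 3/5z)y_{n+1} = (1 + 2/5z)y_n
  R(z) = (1 + 2/5z)/(1 − 3/5z).

Need |R(x)|<1, x<0.
x=-1.69: |R|=0.1609
x=-2: |R|=0.0909
x=-10: |R|=0.4286
x=-100: |R|=0.6393
θ=3/5≥1/2 ⇒ |1+2/5x|<|1−3/5x| ∀x<0 ⇒ stable on all of ℝ⁻.

(−∞, 0) — no finite endpoint.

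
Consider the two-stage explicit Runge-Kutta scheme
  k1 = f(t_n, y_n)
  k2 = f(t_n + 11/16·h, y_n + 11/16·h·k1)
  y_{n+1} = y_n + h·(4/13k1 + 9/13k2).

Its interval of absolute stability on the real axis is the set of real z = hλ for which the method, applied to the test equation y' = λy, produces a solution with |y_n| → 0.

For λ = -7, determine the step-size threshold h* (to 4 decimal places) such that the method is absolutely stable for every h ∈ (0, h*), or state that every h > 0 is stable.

(-2.1010,0); λ=-7 ⇒ h* = (208/99)/7 = 0.3001.

Set f=λy, z=hλ:
  k1=λy_n ⇒ h·k1=z·y_n;  k2=λ(1+11/16z)y_n ⇒ h·k2=z(1+11/16z)y_n
  y_{n+1}/y_n = 1 + 4/13z + 9/13z(1+11/16z) = 1 + z + 99/208z²
  ⇒ R(z) = 1 + z + 99/208z².

Solve |R(x)|<1 on ℝ⁻.
x=-0.67: |R|=0.5437
R=1: x+99/208x²=0 ⇒ x=−208/99=-2.1010; min R=1−1/(4·99/208)=0.4747>−1
Confirm numerically:
  x=-1.873: |R|=0.79673 <1
  x=-1.628: |R|=0.63348 <1
  x=-0.930: |R|=0.48166 <1
  x=-0.846: |R|=0.49465 <1
  x=-2.595: |R|=1.61014 >1
  x=-2.519: |R|=1.50115 >1
So |R|<1 on (-2.1010, 0).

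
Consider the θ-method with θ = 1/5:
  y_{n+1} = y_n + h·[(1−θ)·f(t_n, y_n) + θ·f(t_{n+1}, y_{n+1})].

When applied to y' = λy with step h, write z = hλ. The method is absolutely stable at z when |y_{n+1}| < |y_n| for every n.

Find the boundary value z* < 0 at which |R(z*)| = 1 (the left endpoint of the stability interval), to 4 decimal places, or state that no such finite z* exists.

On y'=λy, z=hλ:
  y_{n+1} = y_n + z·[4/5·y_n + 1/5·y_{n+1}] ⇒ (1 − 1/5z)y_{n+1} = (1 + 4/5z)y_n
  Hence R(z) = (1 + 4/5z)/(1 − 1/5z).

Boundary: |R(x)|=1, x<0.
x=-1.47: |R|=0.1360
R=−1: 1+4/5x = −1+1/5x ⇒ -3/5x=2 ⇒ x=2/(-3/5)=-3.3333
Confirm numerically:
  x=-2.966: |R|=0.86166 <1
  x=-2.098: |R|=0.47788 <1
  x=-1.783: |R|=0.31432 <1
  x=-1.349: |R|=0.06237 <1
  x=-3.739: |R|=1.13926 >1
  x=-3.366: |R|=1.01171 >1
So |R|<1 on (-3.3333, 0).

left endpoint -3.3333.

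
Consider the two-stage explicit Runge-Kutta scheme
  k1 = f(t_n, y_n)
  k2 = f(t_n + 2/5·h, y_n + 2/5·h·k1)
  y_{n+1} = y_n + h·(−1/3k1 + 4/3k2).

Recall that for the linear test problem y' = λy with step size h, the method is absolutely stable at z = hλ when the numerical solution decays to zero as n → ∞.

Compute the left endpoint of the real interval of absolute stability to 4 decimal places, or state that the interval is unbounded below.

With y'=λy (z=hλ):
  k1=λy_n ⇒ h·k1=z·y_n;  k2=λ(1+2/5z)y_n ⇒ h·k2=z(1+2/5z)y_n
  y_{n+1}/y_n = 1 − 1/3z + 4/3z(1+2/5z) = 1 + z + 8/15z²
  ⇒ R(z) = 1 + z + 8/15z².

Boundary: |R(x)|=1, x<0.
x=-0.87: |R|=0.5337
R=1: x+8/15x²=0 ⇒ x=−15/8=-1.8750; min R=1−1/(4·8/15)=0.5312>−1
Confirm numerically:
  x=-1.718: |R|=0.85615 <1
  x=-1.390: |R|=0.64045 <1
  x=-0.759: |R|=0.54824 <1
  x=-2.345: |R|=1.58781 >1
  x=-2.056: |R|=1.19847 >1
Interval (-1.8750, 0).

z* = -1.8750.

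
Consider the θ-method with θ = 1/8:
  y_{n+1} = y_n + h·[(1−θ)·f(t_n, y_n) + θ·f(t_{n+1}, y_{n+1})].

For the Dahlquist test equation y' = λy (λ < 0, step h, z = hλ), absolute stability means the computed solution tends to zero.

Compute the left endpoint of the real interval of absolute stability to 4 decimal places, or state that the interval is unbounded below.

Set f=λy, z=hλ:
  y_{n+1} = y_n + z·[7/8·y_n + 1/8·y_{n+1}] ⇒ (1 − 1/8z)y_{n+1} = (1 + 7/8z)y_n
  Hence R(z) = (1 + 7/8z)/(1 − 1/8z).

Solve |R(x)|<1 on ℝ⁻.
x=-0.74: |R|=0.3227
R=−1: 1+7/8x = −1+1/8x ⇒ -3/4x=2 ⇒ x=2/(-3/4)=-2.6667
Confirm numerically:
  x=-1.979: |R|=0.58653 <1
  x=-1.941: |R|=0.56202 <1
  x=-1.348: |R|=0.15362 <1
  x=-3.044: |R|=1.20500 >1
  x=-2.966: |R|=1.16378 >1
So |R|<1 on (-2.6667, 0).

left endpoint -2.6667.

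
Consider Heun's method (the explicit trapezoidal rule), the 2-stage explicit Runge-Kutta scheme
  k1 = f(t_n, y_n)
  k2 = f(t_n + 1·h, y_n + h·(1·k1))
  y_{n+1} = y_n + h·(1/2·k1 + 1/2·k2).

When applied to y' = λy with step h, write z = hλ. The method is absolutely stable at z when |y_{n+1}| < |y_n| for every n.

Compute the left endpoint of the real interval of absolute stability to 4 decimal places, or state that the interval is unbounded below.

Test eqn y'=λy, z=hλ:
  order 2, 2-stage ⇒ R(z)=1+z+z^2/2
  (e.g. R(-1.04)=0.50080, |R|=0.50080)

Solve |R(x)|<1 on ℝ⁻.
x=-1.04: |R|=0.5008
|R(-1.55)|=0.6513 |R(-1.33)|=0.5544 |R(-0.82)|=0.5162
Bisect:
  x_lo=-2.3741 |R|=1.4441  x_hi=-0.2257 |R|=0.7998
  mid=-1.29992 |R|=0.54498 →hi
  mid=-1.83703 |R|=0.85031 →hi
  mid=-2.10559 |R|=1.11116 →lo
  mid=-1.97131 |R|=0.97172 →hi
  mid=-2.03845 |R|=1.03919 →lo
  mid=-2.00488 |R|=1.00489 →lo
  mid=-1.98810 |R|=0.98817 →hi
  mid=-1.99649 |R|=0.99649 →hi
  mid=-2.00068 |R|=1.00068 →lo
  mid=-1.99859 |R|=0.99859 →hi
  ...
  [-2.00003,-1.99990] ⇒ x*=-2.0000
So |R|<1 on (-2.0000, 0).

z* = -2.0000.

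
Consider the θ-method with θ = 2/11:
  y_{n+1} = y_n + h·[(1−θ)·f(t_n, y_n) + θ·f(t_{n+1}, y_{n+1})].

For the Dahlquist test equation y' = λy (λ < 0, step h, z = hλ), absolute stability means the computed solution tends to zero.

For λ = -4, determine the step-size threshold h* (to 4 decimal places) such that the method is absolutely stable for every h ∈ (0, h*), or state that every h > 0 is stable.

(-3.1429,0); λ=-4 ⇒ h* = (22/7)/4 = 0.7857.

Set f=λy, z=hλ:
  y_{n+1} = y_n + z·[9/11·y_n + 2/11·y_{n+1}] ⇒ (1 − 2/11z)y_{n+1} = (1 + 9/11z)y_n
  so R(z) = (1 + 9/11z)/(1 − 2/11z).

Solve |R(x)|<1 on ℝ⁻.
x=-0.45: |R|=0.5840
R=−1: 1+9/11x = −1+2/11x ⇒ -7/11x=2 ⇒ x=2/(-7/11)=-3.1429
Confirm numerically:
  x=-2.241: |R|=0.59224 <1
  x=-1.812: |R|=0.36296 <1
  x=-1.469: |R|=0.15935 <1
  x=-1.432: |R|=0.13618 <1
  x=-3.710: |R|=1.21553 >1
  x=-3.165: |R|=1.00894 >1
So |R|<1 on (-3.1429, 0).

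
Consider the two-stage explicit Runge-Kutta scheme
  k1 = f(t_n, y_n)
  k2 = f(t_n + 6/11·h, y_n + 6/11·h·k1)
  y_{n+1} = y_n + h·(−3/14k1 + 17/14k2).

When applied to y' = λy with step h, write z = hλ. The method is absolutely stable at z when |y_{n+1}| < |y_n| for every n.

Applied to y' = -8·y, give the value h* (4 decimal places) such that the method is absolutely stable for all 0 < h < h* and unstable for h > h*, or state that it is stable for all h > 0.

Test eqn y'=λy, z=hλ:
  k1=λy_n ⇒ h·k1=z·y_n;  k2=λ(1+6/11z)y_n ⇒ h·k2=z(1+6/11z)y_n
  y_{n+1}/y_n = 1 − 3/14z + 17/14z(1+6/11z) = 1 + z + 51/77z²
  Hence R(z) = 1 + z + 51/77z².

Find x<0 with |R(x)|<1.
x=-1.33: |R|=0.8416
R=1: x+51/77x²=0 ⇒ x=−77/51=-1.5098; min R=1−1/(4·51/77)=0.6225>−1
Confirm numerically:
  x=-1.319: |R|=0.83331 <1
  x=-0.955: |R|=0.64907 <1
  x=-0.748: |R|=0.62258 <1
  x=-1.567: |R|=1.05936 >1
  x=-1.565: |R|=1.05721 >1
Interval (-1.5098, 0).

(-1.5098,0); λ=-8 ⇒ h* = (77/51)/8 = 0.1887.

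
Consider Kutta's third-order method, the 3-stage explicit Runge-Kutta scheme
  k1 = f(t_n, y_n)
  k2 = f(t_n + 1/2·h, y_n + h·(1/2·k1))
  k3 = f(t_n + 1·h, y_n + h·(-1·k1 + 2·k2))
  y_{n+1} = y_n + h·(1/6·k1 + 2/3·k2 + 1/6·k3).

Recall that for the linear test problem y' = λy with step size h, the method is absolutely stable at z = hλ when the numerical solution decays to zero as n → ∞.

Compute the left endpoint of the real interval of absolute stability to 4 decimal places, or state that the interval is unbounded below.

left endpoint -2.5127.

Set f=λy, z=hλ:
  order 3, 3-stage ⇒ R(z)=1+z+z^2/2+z^3/6
  (e.g. R(-1.44)=0.09914, |R|=0.09914)

Solve |R(x)|<1 on ℝ⁻.
x=-1.44: |R|=0.0991
|R(-2.43)|=0.8690 |R(-0.84)|=0.4140 |R(-0.75)|=0.4609
Bisect:
  x_lo=-2.9588 |R|=1.8986  x_hi=-0.3627 |R|=0.6951
  mid=-1.66075 |R|=0.04512 →hi
  mid=-2.30976 |R|=0.69603 →hi
  mid=-2.63427 |R|=1.21129 →lo
  mid=-2.47202 |R|=0.93428 →hi
  mid=-2.55315 |R|=1.06767 →lo
  mid=-2.51258 |R|=0.99973 →hi
  mid=-2.53286 |R|=1.03339 →lo
  mid=-2.52272 |R|=1.01648 →lo
  ...
  [-2.51290,-2.51274] ⇒ x*=-2.5127
So |R|<1 on (-2.5127, 0).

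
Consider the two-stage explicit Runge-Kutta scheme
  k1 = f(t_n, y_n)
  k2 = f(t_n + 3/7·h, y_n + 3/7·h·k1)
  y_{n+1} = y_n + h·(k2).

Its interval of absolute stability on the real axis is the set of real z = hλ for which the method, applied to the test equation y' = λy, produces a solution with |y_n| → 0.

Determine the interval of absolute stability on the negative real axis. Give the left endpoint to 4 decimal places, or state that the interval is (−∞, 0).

z∈(-2.3333,0).

With y'=λy (z=hλ):
  k1=λy_n ⇒ h·k1=z·y_n;  k2=λ(1+3/7z)y_n ⇒ h·k2=z(1+3/7z)y_n
  y_{n+1}/y_n = 1 + z(1+3/7z) = 1 + z + 3/7z²
  ⇒ R(z) = 1 + z + 3/7z².

Solve |R(x)|<1 on ℝ⁻.
x=-1.37: |R|=0.4344
R=1: x+3/7x²=0 ⇒ x=−7/3=-2.3333; min R=1−1/(4·3/7)=0.4167>−1
Confirm numerically:
  x=-1.758: |R|=0.56653 <1
  x=-1.216: |R|=0.41771 <1
  x=-1.191: |R|=0.41692 <1
  x=-1.001: |R|=0.42843 <1
  x=-2.874: |R|=1.66595 >1
  x=-2.745: |R|=1.48430 >1
  x=-2.539: |R|=1.22379 >1
Interval (-2.3333, 0).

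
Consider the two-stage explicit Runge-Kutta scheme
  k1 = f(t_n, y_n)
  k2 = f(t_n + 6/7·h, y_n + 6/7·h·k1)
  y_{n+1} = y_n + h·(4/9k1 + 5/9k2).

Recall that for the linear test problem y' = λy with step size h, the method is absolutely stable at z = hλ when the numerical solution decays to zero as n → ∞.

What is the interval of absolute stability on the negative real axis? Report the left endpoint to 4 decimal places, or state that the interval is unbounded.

Set f=λy, z=hλ:
  k1=λy_n ⇒ h·k1=z·y_n;  k2=λ(1+6/7z)y_n ⇒ h·k2=z(1+6/7z)y_n
  y_{n+1}/y_n = 1 + 4/9z + 5/9z(1+6/7z) = 1 + z + 10/21z²
  R(z) = 1 + z + 10/21z².

Solve |R(x)|<1 on ℝ⁻.
x=-1.8: |R|=0.7429
R=1: x+10/21x²=0 ⇒ x=−21/10=-2.1000; min R=1−1/(4·10/21)=0.4750>−1
Confirm numerically:
  x=-1.765: |R|=0.71844 <1
  x=-1.735: |R|=0.69844 <1
  x=-1.423: |R|=0.54125 <1
  x=-0.990: |R|=0.47671 <1
  x=-2.583: |R|=1.59409 >1
  x=-2.358: |R|=1.28970 >1
Stable set (-2.1000, 0).

(-2.1000, 0).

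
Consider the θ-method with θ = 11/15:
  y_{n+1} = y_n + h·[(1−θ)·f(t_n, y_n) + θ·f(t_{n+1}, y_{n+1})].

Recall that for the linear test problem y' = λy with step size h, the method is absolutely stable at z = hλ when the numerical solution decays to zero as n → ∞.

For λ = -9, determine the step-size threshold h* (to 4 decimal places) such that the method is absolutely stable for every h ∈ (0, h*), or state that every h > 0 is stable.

interval (−∞, 0). Any h>0 works for λ=-9.

With y'=λy (z=hλ):
  y_{n+1} = y_n + z·[4/15·y_n + 11/15·y_{n+1}] ⇒ (1 − 11/15z)y_{n+1} = (1 + 4/15z)y_n
  so R(z) = (1 + 4/15z)/(1 − 11/15z).

Need |R(x)|<1, x<0.
x=-1.39: |R|=0.3117
x=-2: |R|=0.1892
x=-10: |R|=0.2000
x=-100: |R|=0.3453
θ=11/15≥1/2 ⇒ |1+4/15x|<|1−11/15x| ∀x<0 ⇒ stable on all of ℝ⁻.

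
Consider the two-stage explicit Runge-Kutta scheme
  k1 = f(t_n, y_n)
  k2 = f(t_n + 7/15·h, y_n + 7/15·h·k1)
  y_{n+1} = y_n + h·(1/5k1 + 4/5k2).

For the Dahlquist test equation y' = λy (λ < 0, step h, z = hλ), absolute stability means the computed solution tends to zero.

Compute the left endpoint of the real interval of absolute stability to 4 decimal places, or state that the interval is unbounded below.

Set f=λy, z=hλ:
  k1=λy_n ⇒ h·k1=z·y_n;  k2=λ(1+7/15z)y_n ⇒ h·k2=z(1+7/15z)y_n
  y_{n+1}/y_n = 1 + 1/5z + 4/5z(1+7/15z) = 1 + z + 28/75z²
  ⇒ R(z) = 1 + z + 28/75z².

Solve |R(x)|<1 on ℝ⁻.
x=-1.77: |R|=0.3996
R=1: x+28/75x²=0 ⇒ x=−75/28=-2.6786; min R=1−1/(4·28/75)=0.3304>−1
Confirm numerically:
  x=-2.284: |R|=0.66355 <1
  x=-2.189: |R|=0.59991 <1
  x=-2.127: |R|=0.56201 <1
  x=-1.386: |R|=0.33117 <1
  x=-3.179: |R|=1.59392 >1
  x=-3.045: |R|=1.41656 >1
  x=-2.899: |R|=1.23857 >1
So |R|<1 on (-2.6786, 0).

z* = -2.6786.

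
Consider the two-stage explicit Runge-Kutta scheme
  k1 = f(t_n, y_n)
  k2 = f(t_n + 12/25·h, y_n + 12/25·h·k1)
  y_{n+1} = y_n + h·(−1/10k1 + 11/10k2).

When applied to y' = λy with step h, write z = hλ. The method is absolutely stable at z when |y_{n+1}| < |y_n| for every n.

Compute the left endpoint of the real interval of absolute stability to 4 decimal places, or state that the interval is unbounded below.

left endpoint -1.8939.

Set f=λy, z=hλ:
  k1=λy_n ⇒ h·k1=z·y_n;  k2=λ(1+12/25z)y_n ⇒ h·k2=z(1+12/25z)y_n
  y_{n+1}/y_n = 1 − 1/10z + 11/10z(1+12/25z) = 1 + z + 66/125z²
  so R(z) = 1 + z + 66/125z².

Solve |R(x)|<1 on ℝ⁻.
x=-1.6: |R|=0.7517
R=1: x+66/125x²=0 ⇒ x=−125/66=-1.8939; min R=1−1/(4·66/125)=0.5265>−1
Confirm numerically:
  x=-1.847: |R|=0.95422 <1
  x=-1.705: |R|=0.82991 <1
  x=-1.632: |R|=0.77429 <1
  x=-1.270: |R|=0.58161 <1
  x=-2.374: |R|=1.60174 >1
  x=-2.139: |R|=1.27677 >1
Stable set (-1.8939, 0).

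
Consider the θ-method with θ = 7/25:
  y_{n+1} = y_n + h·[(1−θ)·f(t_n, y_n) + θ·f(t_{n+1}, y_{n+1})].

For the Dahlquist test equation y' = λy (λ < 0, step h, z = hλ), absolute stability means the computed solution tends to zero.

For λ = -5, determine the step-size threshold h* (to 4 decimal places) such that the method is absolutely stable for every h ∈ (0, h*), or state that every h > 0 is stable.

On y'=λy, z=hλ:
  y_{n+1} = y_n + z·[18/25·y_n + 7/25·y_{n+1}] ⇒ (1 − 7/25z)y_{n+1} = (1 + 18/25z)y_n
  ⇒ R(z) = (1 + 18/25z)/(1 − 7/25z).

Find x<0 with |R(x)|<1.
x=-1.8: |R|=0.1968
R=−1: 1+18/25x = −1+7/25x ⇒ -11/25x=2 ⇒ x=2/(-11/25)=-4.5455
Confirm numerically:
  x=-4.320: |R|=0.95510 <1
  x=-4.166: |R|=0.92293 <1
  x=-4.152: |R|=0.91995 <1
  x=-2.382: |R|=0.42895 <1
  x=-4.957: |R|=1.07583 >1
  x=-4.742: |R|=1.03715 >1
  x=-4.682: |R|=1.02600 >1
So |R|<1 on (-4.5455, 0).

(-4.5455,0); λ=-5 ⇒ h* = (50/11)/5 = 0.9091.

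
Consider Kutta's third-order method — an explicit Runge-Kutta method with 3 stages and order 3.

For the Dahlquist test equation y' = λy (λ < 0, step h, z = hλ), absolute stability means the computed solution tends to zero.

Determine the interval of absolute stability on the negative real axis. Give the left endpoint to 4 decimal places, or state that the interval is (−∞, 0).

With y'=λy (z=hλ):
  order 3, 3-stage ⇒ R(z)=1+z+z^2/2+z^3/6
  (e.g. R(-0.8)=0.43467, |R|=0.43467)

Find x<0 with |R(x)|<1.
x=-0.8: |R|=0.4347
|R(-2.27)|=0.6431 |R(-1.99)|=0.3234 |R(-0.86)|=0.4038
Bisect:
  x_lo=-3.3001 |R|=2.8449  x_hi=-0.1256 |R|=0.8819
  mid=-1.71288 |R|=0.08349 →hi
  mid=-2.50650 |R|=0.98977 →hi
  mid=-2.90332 |R|=1.76749 →lo
  mid=-2.70491 |R|=1.34507 →lo
  mid=-2.60571 |R|=1.15952 →lo
  mid=-2.55611 |R|=1.07273 →lo
  mid=-2.53131 |R|=1.03078 →lo
  mid=-2.51891 |R|=1.01016 →lo
  ...
  [-2.51290,-2.51271] ⇒ x*=-2.5127
So |R|<1 on (-2.5127, 0).

(-2.5127, 0).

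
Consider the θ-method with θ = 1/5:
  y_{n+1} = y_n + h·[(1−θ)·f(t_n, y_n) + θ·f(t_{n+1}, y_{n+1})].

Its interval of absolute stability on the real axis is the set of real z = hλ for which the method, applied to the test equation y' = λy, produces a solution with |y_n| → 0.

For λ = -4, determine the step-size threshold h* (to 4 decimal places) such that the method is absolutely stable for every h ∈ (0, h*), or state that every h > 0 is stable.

(-3.3333,0); λ=-4 ⇒ h* = (10/3)/4 = 0.8333.

Test eqn y'=λy, z=hλ:
  y_{n+1} = y_n + z·[4/5·y_n + 1/5·y_{n+1}] ⇒ (1 − 1/5z)y_{n+1} = (1 + 4/5z)y_n
  ⇒ R(z) = (1 + 4/5z)/(1 − 1/5z).

Boundary: |R(x)|=1, x<0.
x=-0.95: |R|=0.2017
R=−1: 1+4/5x = −1+1/5x ⇒ -3/5x=2 ⇒ x=2/(-3/5)=-3.3333
Confirm numerically:
  x=-2.446: |R|=0.64249 <1
  x=-1.593: |R|=0.20810 <1
  x=-1.491: |R|=0.14851 <1
  x=-3.925: |R|=1.19888 >1
  x=-3.740: |R|=1.13959 >1
  x=-3.724: |R|=1.13434 >1
Interval (-3.3333, 0).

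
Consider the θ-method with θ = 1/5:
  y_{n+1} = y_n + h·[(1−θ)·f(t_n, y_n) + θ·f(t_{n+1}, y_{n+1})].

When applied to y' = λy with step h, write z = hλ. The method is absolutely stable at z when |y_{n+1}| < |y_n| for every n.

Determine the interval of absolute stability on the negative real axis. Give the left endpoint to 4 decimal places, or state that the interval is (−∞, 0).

z∈(-3.3333,0).

With y'=λy (z=hλ):
  y_{n+1} = y_n + z·[4/5·y_n + 1/5·y_{n+1}] ⇒ (1 − 1/5z)y_{n+1} = (1 + 4/5z)y_n
  so R(z) = (1 + 4/5z)/(1 − 1/5z).

Solve |R(x)|<1 on ℝ⁻.
x=-0.41: |R|=0.6211
R=−1: 1+4/5x = −1+1/5x ⇒ -3/5x=2 ⇒ x=2/(-3/5)=-3.3333
Confirm numerically:
  x=-3.279: |R|=0.98031 <1
  x=-2.433: |R|=0.63662 <1
  x=-1.410: |R|=0.09984 <1
  x=-1.407: |R|=0.09802 <1
  x=-3.521: |R|=1.06607 >1
  x=-3.358: |R|=1.00885 >1
Stable set (-3.3333, 0).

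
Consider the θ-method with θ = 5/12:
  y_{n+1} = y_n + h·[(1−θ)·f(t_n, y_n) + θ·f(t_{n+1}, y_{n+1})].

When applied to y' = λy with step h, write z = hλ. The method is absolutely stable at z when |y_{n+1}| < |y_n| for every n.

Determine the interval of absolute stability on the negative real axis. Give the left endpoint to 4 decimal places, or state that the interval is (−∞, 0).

Set f=λy, z=hλ:
  y_{n+1} = y_n + z·[7/12·y_n + 5/12·y_{n+1}] ⇒ (1 − 5/12z)y_{n+1} = (1 + 7/12z)y_n
  so R(z) = (1 + 7/12z)/(1 − 5/12z).

Solve |R(x)|<1 on ℝ⁻.
x=-1.41: |R|=0.1118
R=−1: 1+7/12x = −1+5/12x ⇒ -1/6x=2 ⇒ x=2/(-1/6)=-12.0000
Confirm numerically:
  x=-11.305: |R|=0.97972 <1
  x=-8.028: |R|=0.84764 <1
  x=-6.528: |R|=0.75484 <1
  x=-5.450: |R|=0.66624 <1
  x=-12.575: |R|=1.01536 >1
  x=-12.346: |R|=1.00939 >1
Interval (-12.0000, 0).

z∈(-12.0000,0).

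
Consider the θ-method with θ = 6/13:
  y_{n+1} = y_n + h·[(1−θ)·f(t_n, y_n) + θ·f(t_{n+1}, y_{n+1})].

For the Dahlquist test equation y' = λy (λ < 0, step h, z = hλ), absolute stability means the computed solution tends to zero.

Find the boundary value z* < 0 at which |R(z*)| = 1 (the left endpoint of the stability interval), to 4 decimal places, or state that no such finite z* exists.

z* = -26.0000.

With y'=λy (z=hλ):
  y_{n+1} = y_n + z·[7/13·y_n + 6/13·y_{n+1}] ⇒ (1 − 6/13z)y_{n+1} = (1 + 7/13z)y_n
  Hence R(z) = (1 + 7/13z)/(1 − 6/13z).

Boundary: |R(x)|=1, x<0.
x=-0.71: |R|=0.4652
R=−1: 1+7/13x = −1+6/13x ⇒ -1/13x=2 ⇒ x=2/(-1/13)=-26.0000
Confirm numerically:
  x=-12.851: |R|=0.85407 <1
  x=-12.332: |R|=0.84288 <1
  x=-12.247: |R|=0.84097 <1
  x=-11.974: |R|=0.83468 <1
  x=-26.597: |R|=1.00346 >1
  x=-26.345: |R|=1.00202 >1
  x=-26.072: |R|=1.00042 >1
Interval (-26.0000, 0).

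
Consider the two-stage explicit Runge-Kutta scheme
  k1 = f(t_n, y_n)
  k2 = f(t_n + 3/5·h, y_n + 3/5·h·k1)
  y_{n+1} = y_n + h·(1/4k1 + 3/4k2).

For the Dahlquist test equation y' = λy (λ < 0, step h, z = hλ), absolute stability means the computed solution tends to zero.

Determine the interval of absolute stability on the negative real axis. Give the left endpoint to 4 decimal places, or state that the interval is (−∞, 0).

z∈(-2.2222,0).

Test eqn y'=λy, z=hλ:
  k1=λy_n ⇒ h·k1=z·y_n;  k2=λ(1+3/5z)y_n ⇒ h·k2=z(1+3/5z)y_n
  y_{n+1}/y_n = 1 + 1/4z + 3/4z(1+3/5z) = 1 + z + 9/20z²
  so R(z) = 1 + z + 9/20z².

Need |R(x)|<1, x<0.
x=-0.49: |R|=0.6180
R=1: x+9/20x²=0 ⇒ x=−20/9=-2.2222; min R=1−1/(4·9/20)=0.4444>−1
Confirm numerically:
  x=-1.933: |R|=0.74842 <1
  x=-1.864: |R|=0.69952 <1
  x=-1.505: |R|=0.51426 <1
  x=-2.678: |R|=1.54926 >1
  x=-2.669: |R|=1.53660 >1
Stable set (-2.2222, 0).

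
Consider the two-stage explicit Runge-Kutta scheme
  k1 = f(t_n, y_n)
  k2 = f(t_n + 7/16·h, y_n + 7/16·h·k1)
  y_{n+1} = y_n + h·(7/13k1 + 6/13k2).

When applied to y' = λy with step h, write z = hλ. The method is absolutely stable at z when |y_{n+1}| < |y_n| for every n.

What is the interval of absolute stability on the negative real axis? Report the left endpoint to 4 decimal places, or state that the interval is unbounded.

Test eqn y'=λy, z=hλ:
  k1=λy_n ⇒ h·k1=z·y_n;  k2=λ(1+7/16z)y_n ⇒ h·k2=z(1+7/16z)y_n
  y_{n+1}/y_n = 1 + 7/13z + 6/13z(1+7/16z) = 1 + z + 21/104z²
  so R(z) = 1 + z + 21/104z².

Find x<0 with |R(x)|<1.
x=-1.48: |R|=0.0377
R=1: x+21/104x²=0 ⇒ x=−104/21=-4.9524; min R=1−1/(4·21/104)=-0.2381>−1
Confirm numerically:
  x=-3.434: |R|=0.05285 <1
  x=-2.932: |R|=0.19614 <1
  x=-2.713: |R|=0.22677 <1
  x=-2.150: |R|=0.21661 <1
  x=-5.389: |R|=1.47511 >1
  x=-5.139: |R|=1.19365 >1
Stable set (-4.9524, 0).

z∈(-4.9524,0).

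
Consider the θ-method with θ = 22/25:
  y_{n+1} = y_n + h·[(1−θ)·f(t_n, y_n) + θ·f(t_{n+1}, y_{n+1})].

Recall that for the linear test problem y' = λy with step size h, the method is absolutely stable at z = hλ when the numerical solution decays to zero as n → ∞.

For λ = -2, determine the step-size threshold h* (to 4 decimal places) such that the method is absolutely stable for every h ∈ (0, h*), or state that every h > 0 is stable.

On y'=λy, z=hλ:
  y_{n+1} = y_n + z·[3/25·y_n + 22/25·y_{n+1}] ⇒ (1 − 22/25z)y_{n+1} = (1 + 3/25z)y_n
  R(z) = (1 + 3/25z)/(1 − 22/25z).

Boundary: |R(x)|=1, x<0.
x=-1.39: |R|=0.3748
x=-2: |R|=0.2754
x=-10: |R|=0.0204
x=-100: |R|=0.1236
θ=22/25≥1/2 ⇒ |1+3/25x|<|1−22/25x| ∀x<0 ⇒ stable on all of ℝ⁻.

interval (−∞, 0). Any h>0 works for λ=-2.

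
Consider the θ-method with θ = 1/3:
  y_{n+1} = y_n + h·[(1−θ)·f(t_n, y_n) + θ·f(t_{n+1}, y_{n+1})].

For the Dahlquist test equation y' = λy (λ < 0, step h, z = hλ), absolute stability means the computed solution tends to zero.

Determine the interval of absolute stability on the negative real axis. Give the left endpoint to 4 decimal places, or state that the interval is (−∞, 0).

On y'=λy, z=hλ:
  y_{n+1} = y_n + z·[2/3·y_n + 1/3·y_{n+1}] ⇒ (1 − 1/3z)y_{n+1} = (1 + 2/3z)y_n
  ⇒ R(z) = (1 + 2/3z)/(1 − 1/3z).

Need |R(x)|<1, x<0.
x=-0.95: |R|=0.2785
R=−1: 1+2/3x = −1+1/3x ⇒ -1/3x=2 ⇒ x=2/(-1/3)=-6.0000
Confirm numerically:
  x=-5.770: |R|=0.97377 <1
  x=-3.691: |R|=0.65491 <1
  x=-3.584: |R|=0.63305 <1
  x=-3.207: |R|=0.55002 <1
  x=-6.271: |R|=1.02923 >1
  x=-6.130: |R|=1.01424 >1
Interval (-6.0000, 0).

z∈(-6.0000,0).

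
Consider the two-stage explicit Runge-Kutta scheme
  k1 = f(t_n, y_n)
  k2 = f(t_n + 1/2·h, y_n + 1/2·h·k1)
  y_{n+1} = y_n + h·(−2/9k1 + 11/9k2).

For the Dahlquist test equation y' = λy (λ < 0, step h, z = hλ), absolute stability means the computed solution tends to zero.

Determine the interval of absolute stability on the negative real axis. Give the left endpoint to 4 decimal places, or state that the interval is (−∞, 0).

(-1.6364, 0).

On y'=λy, z=hλ:
  k1=λy_n ⇒ h·k1=z·y_n;  k2=λ(1+1/2z)y_n ⇒ h·k2=z(1+1/2z)y_n
  y_{n+1}/y_n = 1 − 2/9z + 11/9z(1+1/2z) = 1 + z + 11/18z²
  so R(z) = 1 + z + 11/18z².

Need |R(x)|<1, x<0.
x=-1.06: |R|=0.6266
R=1: x+11/18x²=0 ⇒ x=−18/11=-1.6364; min R=1−1/(4·11/18)=0.5909>−1
Confirm numerically:
  x=-1.188: |R|=0.67449 <1
  x=-0.937: |R|=0.59954 <1
  x=-0.844: |R|=0.59132 <1
  x=-0.717: |R|=0.59717 <1
  x=-2.098: |R|=1.59187 >1
  x=-2.090: |R|=1.57939 >1
  x=-2.072: |R|=1.55161 >1
Interval (-1.6364, 0).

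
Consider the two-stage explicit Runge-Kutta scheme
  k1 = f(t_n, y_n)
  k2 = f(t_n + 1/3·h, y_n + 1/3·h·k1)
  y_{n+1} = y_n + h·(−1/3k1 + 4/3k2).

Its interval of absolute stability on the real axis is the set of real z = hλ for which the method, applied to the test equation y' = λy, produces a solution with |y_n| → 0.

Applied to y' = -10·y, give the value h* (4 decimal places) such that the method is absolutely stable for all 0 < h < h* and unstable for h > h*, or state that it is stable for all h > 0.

Test eqn y'=λy, z=hλ:
  k1=λy_n ⇒ h·k1=z·y_n;  k2=λ(1+1/3z)y_n ⇒ h·k2=z(1+1/3z)y_n
  y_{n+1}/y_n = 1 − 1/3z + 4/3z(1+1/3z) = 1 + z + 4/9z²
  R(z) = 1 + z + 4/9z².

Need |R(x)|<1, x<0.
x=-1.7: |R|=0.5844
R=1: x+4/9x²=0 ⇒ x=−9/4=-2.2500; min R=1−1/(4·4/9)=0.4375>−1
Confirm numerically:
  x=-1.975: |R|=0.75861 <1
  x=-1.648: |R|=0.55907 <1
  x=-1.361: |R|=0.46225 <1
  x=-0.927: |R|=0.45492 <1
  x=-2.848: |R|=1.75694 >1
  x=-2.807: |R|=1.69489 >1
  x=-2.296: |R|=1.04694 >1
So |R|<1 on (-2.2500, 0).

(-2.2500,0); λ=-10 ⇒ h* = (9/4)/10 = 0.2250.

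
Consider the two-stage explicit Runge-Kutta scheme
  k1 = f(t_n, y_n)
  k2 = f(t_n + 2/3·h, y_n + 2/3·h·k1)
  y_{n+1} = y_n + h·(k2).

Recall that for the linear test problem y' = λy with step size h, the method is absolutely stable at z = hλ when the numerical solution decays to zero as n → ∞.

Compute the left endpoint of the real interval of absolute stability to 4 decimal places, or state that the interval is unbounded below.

left endpoint -1.5000.

With y'=λy (z=hλ):
  k1=λy_n ⇒ h·k1=z·y_n;  k2=λ(1+2/3z)y_n ⇒ h·k2=z(1+2/3z)y_n
  y_{n+1}/y_n = 1 + z(1+2/3z) = 1 + z + 2/3z²
  ⇒ R(z) = 1 + z + 2/3z².

Find x<0 with |R(x)|<1.
x=-1.49: |R|=0.9901
R=1: x+2/3x²=0 ⇒ x=−3/2=-1.5000; min R=1−1/(4·2/3)=0.6250>−1
Confirm numerically:
  x=-1.347: |R|=0.86261 <1
  x=-1.035: |R|=0.67915 <1
  x=-0.849: |R|=0.63153 <1
  x=-1.870: |R|=1.46127 >1
  x=-1.816: |R|=1.38257 >1
Stable set (-1.5000, 0).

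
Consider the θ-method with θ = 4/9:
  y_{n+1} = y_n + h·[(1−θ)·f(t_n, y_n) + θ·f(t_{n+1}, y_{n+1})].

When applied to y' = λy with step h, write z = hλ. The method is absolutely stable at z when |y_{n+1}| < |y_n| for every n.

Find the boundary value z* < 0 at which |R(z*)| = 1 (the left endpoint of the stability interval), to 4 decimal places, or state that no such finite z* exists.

left endpoint -18.0000.

On y'=λy, z=hλ:
  y_{n+1} = y_n + z·[5/9·y_n + 4/9·y_{n+1}] ⇒ (1 − 4/9z)y_{n+1} = (1 + 5/9z)y_n
  ⇒ R(z) = (1 + 5/9z)/(1 − 4/9z).

Find x<0 with |R(x)|<1.
x=-1.43: |R|=0.1257
R=−1: 1+5/9x = −1+4/9x ⇒ -1/9x=2 ⇒ x=2/(-1/9)=-18.0000
Confirm numerically:
  x=-16.273: |R|=0.97669 <1
  x=-14.529: |R|=0.94828 <1
  x=-11.702: |R|=0.88715 <1
  x=-9.572: |R|=0.82177 <1
  x=-18.340: |R|=1.00413 >1
  x=-18.281: |R|=1.00342 >1
  x=-18.255: |R|=1.00311 >1
So |R|<1 on (-18.0000, 0).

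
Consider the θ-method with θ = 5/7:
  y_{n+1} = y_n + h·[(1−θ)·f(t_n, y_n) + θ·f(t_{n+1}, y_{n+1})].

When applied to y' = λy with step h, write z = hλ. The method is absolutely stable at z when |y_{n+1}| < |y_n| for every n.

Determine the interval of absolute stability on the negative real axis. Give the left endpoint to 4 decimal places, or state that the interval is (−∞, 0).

unbounded; (−∞, 0).

Set f=λy, z=hλ:
  y_{n+1} = y_n + z·[2/7·y_n + 5/7·y_{n+1}] ⇒ (1 − 5/7z)y_{n+1} = (1 + 2/7z)y_n
  so R(z) = (1 + 2/7z)/(1 − 5/7z).

Find x<0 with |R(x)|<1.
x=-1.46: |R|=0.2853
x=-2: |R|=0.1765
x=-10: |R|=0.2281
x=-100: |R|=0.3807
θ=5/7≥1/2 ⇒ |1+2/7x|<|1−5/7x| ∀x<0 ⇒ stable on all of ℝ⁻.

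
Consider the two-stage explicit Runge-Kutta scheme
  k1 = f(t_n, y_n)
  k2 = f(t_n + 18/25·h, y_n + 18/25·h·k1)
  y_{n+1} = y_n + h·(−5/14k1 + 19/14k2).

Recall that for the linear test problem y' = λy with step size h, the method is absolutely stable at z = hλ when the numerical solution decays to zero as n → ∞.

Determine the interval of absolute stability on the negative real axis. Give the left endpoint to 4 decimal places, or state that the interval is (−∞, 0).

With y'=λy (z=hλ):
  k1=λy_n ⇒ h·k1=z·y_n;  k2=λ(1+18/25z)y_n ⇒ h·k2=z(1+18/25z)y_n
  y_{n+1}/y_n = 1 − 5/14z + 19/14z(1+18/25z) = 1 + z + 171/175z²
  R(z) = 1 + z + 171/175z².

Find x<0 with |R(x)|<1.
x=-1.65: |R|=2.0103
R=1: x+171/175x²=0 ⇒ x=−175/171=-1.0234; min R=1−1/(4·171/175)=0.7442>−1
Confirm numerically:
  x=-0.643: |R|=0.76100 <1
  x=-0.542: |R|=0.74505 <1
  x=-0.434: |R|=0.75005 <1
  x=-1.379: |R|=1.47917 >1
  x=-1.204: |R|=1.21248 >1
So |R|<1 on (-1.0234, 0).

(-1.0234, 0).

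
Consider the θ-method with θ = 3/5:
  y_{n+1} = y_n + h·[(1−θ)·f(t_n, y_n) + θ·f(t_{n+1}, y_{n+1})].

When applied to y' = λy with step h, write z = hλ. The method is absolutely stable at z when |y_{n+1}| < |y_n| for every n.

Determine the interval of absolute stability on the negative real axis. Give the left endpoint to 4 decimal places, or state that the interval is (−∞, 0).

(−∞, 0) — no finite endpoint.

Set f=λy, z=hλ:
  y_{n+1} = y_n + z·[2/5·y_n + 3/5·y_{n+1}] ⇒ (1 − 3/5z)y_{n+1} = (1 + 2/5z)y_n
  R(z) = (1 + 2/5z)/(1 − 3/5z).

Solve |R(x)|<1 on ℝ⁻.
x=-0.65: |R|=0.5324
x=-2: |R|=0.0909
x=-10: |R|=0.4286
x=-100: |R|=0.6393
θ=3/5≥1/2 ⇒ |1+2/5x|<|1−3/5x| ∀x<0 ⇒ unbounded interval.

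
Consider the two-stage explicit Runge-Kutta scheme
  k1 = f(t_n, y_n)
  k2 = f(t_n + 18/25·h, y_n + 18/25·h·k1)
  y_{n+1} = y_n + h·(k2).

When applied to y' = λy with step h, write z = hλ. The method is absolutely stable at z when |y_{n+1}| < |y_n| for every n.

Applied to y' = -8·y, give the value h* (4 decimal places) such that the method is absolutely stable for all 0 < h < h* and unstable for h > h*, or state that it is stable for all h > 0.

On y'=λy, z=hλ:
  k1=λy_n ⇒ h·k1=z·y_n;  k2=λ(1+18/25z)y_n ⇒ h·k2=z(1+18/25z)y_n
  y_{n+1}/y_n = 1 + z(1+18/25z) = 1 + z + 18/25z²
  so R(z) = 1 + z + 18/25z².

Solve |R(x)|<1 on ℝ⁻.
x=-0.71: |R|=0.6530
R=1: x+18/25x²=0 ⇒ x=−25/18=-1.3889; min R=1−1/(4·18/25)=0.6528>−1
Confirm numerically:
  x=-1.351: |R|=0.96314 <1
  x=-1.333: |R|=0.94636 <1
  x=-1.330: |R|=0.94361 <1
  x=-1.810: |R|=1.54879 >1
  x=-1.805: |R|=1.54078 >1
  x=-1.467: |R|=1.08250 >1
Stable set (-1.3889, 0).

(-1.3889,0); λ=-8 ⇒ h* = (25/18)/8 = 0.1736.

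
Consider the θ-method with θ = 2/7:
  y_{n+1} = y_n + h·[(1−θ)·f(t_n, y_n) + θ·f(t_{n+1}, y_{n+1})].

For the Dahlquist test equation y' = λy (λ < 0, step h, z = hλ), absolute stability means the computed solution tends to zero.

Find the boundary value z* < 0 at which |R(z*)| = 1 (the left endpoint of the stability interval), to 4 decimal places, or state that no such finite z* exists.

On y'=λy, z=hλ:
  y_{n+1} = y_n + z·[5/7·y_n + 2/7·y_{n+1}] ⇒ (1 − 2/7z)y_{n+1} = (1 + 5/7z)y_n
  Hence R(z) = (1 + 5/7z)/(1 − 2/7z).

Need |R(x)|<1, x<0.
x=-0.67: |R|=0.4376
R=−1: 1+5/7x = −1+2/7x ⇒ -3/7x=2 ⇒ x=2/(-3/7)=-4.6667
Confirm numerically:
  x=-3.881: |R|=0.84033 <1
  x=-2.563: |R|=0.47955 <1
  x=-2.328: |R|=0.39808 <1
  x=-5.196: |R|=1.09131 >1
  x=-4.921: |R|=1.04530 >1
  x=-4.919: |R|=1.04496 >1
Stable set (-4.6667, 0).

z* = -4.6667.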